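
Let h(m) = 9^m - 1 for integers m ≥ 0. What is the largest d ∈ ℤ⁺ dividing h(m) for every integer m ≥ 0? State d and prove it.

Computing the first values: h(0) = 0 and h(1) = 8; gcd(0, 8) = 8, so d ≤ 8.
We prove 8 | 9^m - 1 for all m ≥ 0 by induction on m.
Base case (m = 0): h(0) = 0 = 8·(0), so 8 | h(0).
For the inductive step, assume it holds for an arbitrary j ≥ 0, i.e. 8 | h(j). Then
h(j+1) = 9^(j+1) - 1 = 9·(9^j - 1) + 8 = 9·h(j) + 8. The first term is divisible by 8 by the inductive hypothesis, and 8 is divisible by 8. Hence 8 | h(j+1).
Hence, by induction on m, the claim holds for every m ≥ 0.
Therefore the largest such d is 8.

d = 8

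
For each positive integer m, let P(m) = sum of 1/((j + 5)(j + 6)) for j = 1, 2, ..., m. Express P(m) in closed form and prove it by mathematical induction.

We claim P(m) = m/(6(m + 6)) for all m ≥ 1.
Base step (m = 1): P(1) = 1/42, and the closed form gives 1/42. They agree.
For the inductive step, assume it holds for an arbitrary j ≥ 1, so P(j) = j/(6(j + 6)).
Then P(j+1) = P(j) + (1/((j + 6)(j + 7))) = (j/(6(j + 6))) + (1/((j + 6)(j + 7))).
Simplifying, P(j+1) = (j + 1)/(6(j + 7)) = (j+1)/(6((j+1) + 6)),
which is the closed form with m = j+1.
This completes the induction.

P(m) = m/(6(m + 6))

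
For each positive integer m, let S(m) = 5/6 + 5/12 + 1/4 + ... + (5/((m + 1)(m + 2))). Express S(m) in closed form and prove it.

We claim S(m) = 5m/(2(m + 2)) for all m ≥ 1.
For the base case m = 1: S(1) = 5/6, and the closed form gives 5/6. They agree.
Inductive step: suppose the statement holds for some k ≥ 1, so S(k) = 5k/(2(k + 2)).
Then S(k+1) = S(k) + (5/((k + 2)(k + 3))) = (5k/(2(k + 2))) + (5/((k + 2)(k + 3))).
Simplifying, S(k+1) = 5(k + 1)/(2(k + 3)) = 5(k+1)/(2((k+1) + 2)),
which is the closed form with m = k+1.
Hence, by induction on m, the claim holds for every m ≥ 1.

S(m) = 5m/(2(m + 2))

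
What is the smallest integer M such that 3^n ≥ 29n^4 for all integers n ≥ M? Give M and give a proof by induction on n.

M = 13

At n = 12: 531441 < 601344, so the inequality fails and M ≥ 13. We prove 3^n ≥ 29n^4 for all n ≥ 13.
For the base case n = 13: 3^n = 1594323 and 29n^4 = 828269, so 1594323 ≥ 828269.
For the inductive step, assume it holds for an arbitrary k ≥ 13, so 3^k ≥ 29k^4.
Then 3^(k + 1) = 3·(3^k) ≥ 3·(29k^4).
Also, for k ≥ 13 we have 3·(29k^4) ≥ 29(k+1)^4, since 3 ≥ (1 + 1/k)^4 for all k ≥ 13.
Combining, 3^(k + 1) ≥ 29(k+1)^4.
This completes the induction.
Hence the smallest such M is 13.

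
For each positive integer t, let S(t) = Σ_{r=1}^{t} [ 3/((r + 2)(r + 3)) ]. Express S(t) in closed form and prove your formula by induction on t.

We claim S(t) = t/(t + 3) for all t ≥ 1.
For the base case t = 1: S(1) = 1/4, and the closed form gives 1/4. They agree.
Inductive step: assume the claim holds for t = r, so S(r) = r/(r + 3).
Then S(r+1) = S(r) + (3/((r + 3)(r + 4))) = (r/(r + 3)) + (3/((r + 3)(r + 4))).
Simplifying, S(r+1) = (r + 1)/(r + 4) = (r+1)/((r+1) + 3),
which is the closed form with t = r+1.
Hence, by induction on t, the claim holds for every t ≥ 1.

S(t) = t/(t + 3)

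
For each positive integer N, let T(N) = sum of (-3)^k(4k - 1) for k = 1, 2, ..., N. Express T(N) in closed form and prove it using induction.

T(N) = 3(-3)^N·N

We claim T(N) = 3(-3)^N·N for all N ≥ 1.
Base case (N = 1): T(1) = -9, and the closed form gives -9. They agree.
For the inductive step, assume it holds for an arbitrary k ≥ 1, so T(k) = 3(-3)^k·k.
Then T(k+1) = T(k) + ((-3)^(k + 1)(4k + 3)) = (3(-3)^k·k) + ((-3)^(k + 1)(4k + 3)).
Simplifying, T(k+1) = (-3)^(k + 2)(-k - 1) = 3(-3)^(k+1)·(k+1),
which is the closed form with N = k+1.
This completes the induction.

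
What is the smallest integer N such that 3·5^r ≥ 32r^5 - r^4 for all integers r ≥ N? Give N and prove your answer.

At r = 7: 234375 < 535423, so the inequality fails and N ≥ 8. We prove 3·5^r ≥ 32r^5 - r^4 for all r ≥ 8.
Base step (r = 8): 3·5^r = 1171875 and 32r^5 - r^4 = 1044480, so 1171875 ≥ 1044480.
Suppose the result is true for r = k, so 3·5^k ≥ 32k^5 - k^4.
Then 3·5^(k + 1) = 5·(3·5^k) ≥ 5·(32k^5 - k^4).
Also, for k ≥ 8 we have 5·(32k^5 - k^4) ≥ 32(k+1)^5 - (k+1)^4, since 5·(32k^5 - k^4) − (32(k+1)^5 - (k+1)^4) = 128k^5 - 164k^4 - 316k^3 - 314k^2 - 156k - 31, which is nonnegative for all k ≥ 8.
Combining, 3·5^(k + 1) ≥ 32(k+1)^5 - (k+1)^4.
Hence, by induction on r, the claim holds for every r ≥ 8.
Hence the smallest such N is 8.

N = 8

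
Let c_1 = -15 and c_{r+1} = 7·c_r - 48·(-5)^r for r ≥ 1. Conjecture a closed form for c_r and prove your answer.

c_r = 4(-5)^r + 5·7^(r - 1)

Computing the first terms: c_1 = -15, c_2 = 135, c_3 = -255. This suggests c_r = 4(-5)^r + 5·7^(r - 1).
Base case (r = 1): the formula gives -15 = -15 = c_1.
Suppose the result is true for r = i, so c_i = 4(-5)^i + 5·7^(i - 1).
Then c_{i+1} = 7·c_i - 48·(-5)^i = 7·(4(-5)^i + 5·7^(i - 1)) - 48·(-5)^i = 4(-5)^(i + 1) + 5·7^i = 4(-5)^(i+1) + 5·7^((i+1) - 1),
which is the claimed formula at r = i+1.
By the principle of mathematical induction, the result holds for all r ≥ 1.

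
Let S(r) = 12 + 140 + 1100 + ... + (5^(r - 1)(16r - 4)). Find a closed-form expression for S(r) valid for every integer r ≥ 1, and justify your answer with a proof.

We claim S(r) = 2·5^r(2r - 1) + 2 for all r ≥ 1.
For the base case r = 1: S(1) = 12, and the closed form gives 12. They agree.
Suppose the result is true for r = i, so S(i) = 2·5^i(2i - 1) + 2.
Then S(i+1) = S(i) + (5^i(16i + 12)) = (2·5^i(2i - 1) + 2) + (5^i(16i + 12)).
Simplifying, S(i+1) = 20·5^i·i + 10·5^i + 2 = 2·5^(i+1)(2(i+1) - 1) + 2,
which is the closed form with r = i+1.
By the principle of mathematical induction, the result holds for all r ≥ 1.

S(r) = 2·5^r(2r - 1) + 2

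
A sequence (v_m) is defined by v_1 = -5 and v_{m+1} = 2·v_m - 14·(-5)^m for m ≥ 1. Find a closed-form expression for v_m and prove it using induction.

v_m = 2(-5)^m + 5·2^(m - 1)

Computing the first terms: v_1 = -5, v_2 = 60, v_3 = -230. This suggests v_m = 2(-5)^m + 5·2^(m - 1).
Base step (m = 1): the formula gives -5 = -5 = v_1.
Suppose the result is true for m = k, so v_k = 2(-5)^k + 5·2^(k - 1).
Then v_{k+1} = 2·v_k - 14·(-5)^k = 2·(2(-5)^k + 5·2^(k - 1)) - 14·(-5)^k = 2(-5)^(k + 1) + 5·2^k = 2(-5)^(k+1) + 5·2^((k+1) - 1),
which is the claimed formula at m = k+1.
By the principle of mathematical induction, the result holds for all m ≥ 1.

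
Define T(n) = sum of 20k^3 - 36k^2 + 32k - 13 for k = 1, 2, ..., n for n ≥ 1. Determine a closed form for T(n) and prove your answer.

T(n) = n(5n^3 - 2n^2 + 3n - 3)

We claim T(n) = n(5n^3 - 2n^2 + 3n - 3) for all n ≥ 1.
Base step (n = 1): T(1) = 3, and the closed form gives 3. They agree.
Suppose the result is true for n = k, so T(k) = k(5k^3 - 2k^2 + 3k - 3).
Then T(k+1) = T(k) + (20k^3 + 24k^2 + 20k + 3) = (k(5k^3 - 2k^2 + 3k - 3)) + (20k^3 + 24k^2 + 20k + 3).
Simplifying, T(k+1) = (k + 1)(5k^3 + 13k^2 + 14k + 3) = (k+1)(5(k+1)^3 - 2(k+1)^2 + 3(k+1) - 3),
which is the closed form with n = k+1.
Hence, by induction on n, the claim holds for every n ≥ 1.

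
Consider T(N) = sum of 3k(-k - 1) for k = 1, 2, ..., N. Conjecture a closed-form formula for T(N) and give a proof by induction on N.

We claim T(N) = -N(N + 1)(N + 2) for all N ≥ 1.
Base step (N = 1): T(1) = -6, and the closed form gives -6. They agree.
For the inductive step, assume it holds for an arbitrary k ≥ 1, so T(k) = k(-k^2 - 3k - 2).
Then T(k+1) = T(k) + (-3(k + 1)(k + 2)) = (k(-k^2 - 3k - 2)) + (-3(k + 1)(k + 2)).
Simplifying, T(k+1) = -(k + 1)(k + 2)(k + 3) = -(k+1)((k+1) + 1)((k+1) + 2),
which is the closed form with N = k+1.
By induction, the statement is established for all N ≥ 1.

T(N) = -N(N + 1)(N + 2)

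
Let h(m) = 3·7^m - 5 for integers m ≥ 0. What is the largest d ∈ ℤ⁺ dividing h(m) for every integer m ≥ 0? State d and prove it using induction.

Computing the first values: h(0) = -2 and h(1) = 16; gcd(-2, 16) = 2, so d ≤ 2.
We prove 2 | 3·7^m - 5 for all m ≥ 0 by induction on m.
When m = 0: h(0) = -2 = 2·(-1), so 2 | h(0).
Inductive step: assume the claim holds for m = k, i.e. 2 | h(k). Then
h(k+1) = 3·7^(k+1) - 5 = 7·(3·7^k - 5) + 30 = 7·h(k) + 30. The first term is divisible by 2 by the inductive hypothesis, and 30 is divisible by 2. Hence 2 | h(k+1).
By the principle of mathematical induction, the result holds for all m ≥ 0.
Therefore the largest such d is 2.

d = 2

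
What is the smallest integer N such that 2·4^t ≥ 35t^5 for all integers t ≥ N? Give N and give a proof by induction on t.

At t = 10: 2097152 < 3500000, so the inequality fails and N ≥ 11. We prove 2·4^t ≥ 35t^5 for all t ≥ 11.
Base case (t = 11): 2·4^t = 8388608 and 35t^5 = 5636785, so 8388608 ≥ 5636785.
Inductive step: assume the claim holds for t = r, so 2·4^r ≥ 35r^5.
Then 2·4^(r + 1) = 4·(2·4^r) ≥ 4·(35r^5).
Also, for r ≥ 11 we have 4·(35r^5) ≥ 35(r+1)^5, since 4 ≥ (1 + 1/r)^5 for all r ≥ 11.
Combining, 2·4^(r + 1) ≥ 35(r+1)^5.
This completes the induction.
Hence the smallest such N is 11.

N = 11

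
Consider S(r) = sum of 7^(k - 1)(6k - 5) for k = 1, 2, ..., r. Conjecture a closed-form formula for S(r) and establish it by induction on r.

S(r) = 7^r(r - 1) + 1

We claim S(r) = 7^r(r - 1) + 1 for all r ≥ 1.
When r = 1: S(1) = 1, and the closed form gives 1. They agree.
Suppose the result is true for r = k, so S(k) = 7^k(k - 1) + 1.
Then S(k+1) = S(k) + (7^k(6k + 1)) = (7^k(k - 1) + 1) + (7^k(6k + 1)).
Simplifying, S(k+1) = 7^(k + 1)k + 1 = 7^(k+1)((k+1) - 1) + 1,
which is the closed form with r = k+1.
By the principle of mathematical induction, the result holds for all r ≥ 1.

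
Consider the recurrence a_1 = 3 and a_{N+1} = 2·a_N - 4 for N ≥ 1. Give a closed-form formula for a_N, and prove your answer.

Computing the first terms: a_1 = 3, a_2 = 2, a_3 = 0. This suggests a_N = -2^(N - 1) + 4.
When N = 1: the formula gives 3 = 3 = a_1.
For the inductive step, assume it holds for an arbitrary m ≥ 1, so a_m = -2^(m - 1) + 4.
Then a_{m+1} = 2·a_m - 4 = 2·(-2^(m - 1) + 4) - 4 = -2^m + 4 = -2^((m+1) - 1) + 4,
which is the claimed formula at N = m+1.
By the principle of mathematical induction, the result holds for all N ≥ 1.

a_N = -2^(N - 1) + 4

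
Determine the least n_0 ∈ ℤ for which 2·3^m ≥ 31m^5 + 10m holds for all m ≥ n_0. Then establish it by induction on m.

At m = 14: 9565938 < 16672684, so the inequality fails and n_0 ≥ 15. We prove 2·3^m ≥ 31m^5 + 10m for all m ≥ 15.
Base case (m = 15): 2·3^m = 28697814 and 31m^5 + 10m = 23540775, so 28697814 ≥ 23540775.
For the inductive step, assume it holds for an arbitrary i ≥ 15, so 2·3^i ≥ 31i^5 + 10i.
Then 2·3^(i + 1) = 3·(2·3^i) ≥ 3·(31i^5 + 10i).
Also, for i ≥ 15 we have 3·(31i^5 + 10i) ≥ 31(i+1)^5 + 10(i+1), since 3·(31i^5 + 10i) − (31(i+1)^5 + 10(i+1)) = 62i^5 - 155i^4 - 310i^3 - 310i^2 - 135i - 41, which is nonnegative for all i ≥ 15.
Combining, 2·3^(i + 1) ≥ 31(i+1)^5 + 10(i+1).
This completes the induction.
Hence the smallest such n_0 is 15.

n_0 = 15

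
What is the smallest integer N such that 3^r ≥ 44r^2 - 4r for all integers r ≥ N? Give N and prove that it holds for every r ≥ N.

N = 7

At r = 6: 729 < 1560, so the inequality fails and N ≥ 7. We prove 3^r ≥ 44r^2 - 4r for all r ≥ 7.
When r = 7: 3^r = 2187 and 44r^2 - 4r = 2128, so 2187 ≥ 2128.
For the inductive step, assume it holds for an arbitrary k ≥ 7, so 3^k ≥ 44k^2 - 4k.
Then 3^(k + 1) = 3·(3^k) ≥ 3·(44k^2 - 4k).
Also, for k ≥ 7 we have 3·(44k^2 - 4k) ≥ 44(k+1)^2 - 4(k+1), since 3·(44k^2 - 4k) − (44(k+1)^2 - 4(k+1)) = 88k^2 - 96k - 40, which is nonnegative for all k ≥ 7.
Combining, 3^(k + 1) ≥ 44(k+1)^2 - 4(k+1).
By induction, the statement is established for all r ≥ 7.
Hence the smallest such N is 7.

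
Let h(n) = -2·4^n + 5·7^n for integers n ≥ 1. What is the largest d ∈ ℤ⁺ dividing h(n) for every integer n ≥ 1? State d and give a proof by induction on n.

d = 3

Computing the first values: h(1) = 27 and h(2) = 213; gcd(27, 213) = 3, so d ≤ 3.
We prove 3 | -2·4^n + 5·7^n for all n ≥ 1 by induction on n.
When n = 1: h(1) = 27 = 3·(9), so 3 | h(1).
Suppose the result is true for n = r, i.e. 3 | h(r). Then
h(r+1) − 7·h(r) = (-2·4^(r+1) + 5·7^(r+1)) − 7·(-2·4^r + 5·7^r) = (-2)·4^r·(4 − 7) = (6)·4^r. Since 3 | h(r) by the inductive hypothesis, 3 | 7·h(r); and 3 | 6 since 6 = 3·2. Therefore 3 | h(r+1).
By the principle of mathematical induction, the result holds for all n ≥ 1.
Therefore the largest such d is 3.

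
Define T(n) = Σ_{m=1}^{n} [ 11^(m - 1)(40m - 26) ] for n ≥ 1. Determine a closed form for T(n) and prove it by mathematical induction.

We claim T(n) = 11^n(4n - 3) + 3 for all n ≥ 1.
Base case (n = 1): T(1) = 14, and the closed form gives 14. They agree.
For the inductive step, assume it holds for an arbitrary m ≥ 1, so T(m) = 11^m(4m - 3) + 3.
Then T(m+1) = T(m) + (11^m(40m + 14)) = (11^m(4m - 3) + 3) + (11^m(40m + 14)).
Simplifying, T(m+1) = 44·11^m·m + 11·11^m + 3 = 11^(m+1)(4(m+1) - 3) + 3,
which is the closed form with n = m+1.
By the principle of mathematical induction, the result holds for all n ≥ 1.

T(n) = 11^n(4n - 3) + 3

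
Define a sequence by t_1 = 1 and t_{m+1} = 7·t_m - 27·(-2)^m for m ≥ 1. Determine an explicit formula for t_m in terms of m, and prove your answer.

Computing the first terms: t_1 = 1, t_2 = 61, t_3 = 319. This suggests t_m = 3(-2)^m + 7^m.
For the base case m = 1: the formula gives 1 = 1 = t_1.
For the inductive step, assume it holds for an arbitrary k ≥ 1, so t_k = 3(-2)^k + 7^k.
Then t_{k+1} = 7·t_k - 27·(-2)^k = 7·(3(-2)^k + 7^k) - 27·(-2)^k = 3(-2)^(k + 1) + 7^(k + 1),
which is the claimed formula at m = k+1.
This completes the induction.

t_m = 3(-2)^m + 7^m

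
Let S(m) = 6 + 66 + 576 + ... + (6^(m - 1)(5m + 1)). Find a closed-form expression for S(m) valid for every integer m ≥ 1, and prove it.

We claim S(m) = 6^m·m for all m ≥ 1.
Base case (m = 1): S(1) = 6, and the closed form gives 6. They agree.
For the inductive step, assume it holds for an arbitrary i ≥ 1, so S(i) = 6^i·i.
Then S(i+1) = S(i) + (6^i(5i + 6)) = (6^i·i) + (6^i(5i + 6)).
Simplifying, S(i+1) = 6^(i + 1)(i + 1) = 6^(i+1)·(i+1),
which is the closed form with m = i+1.
By induction, the statement is established for all m ≥ 1.

S(m) = 6^m·m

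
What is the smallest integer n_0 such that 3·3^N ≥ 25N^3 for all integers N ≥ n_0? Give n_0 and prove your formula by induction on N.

At N = 7: 6561 < 8575, so the inequality fails and n_0 ≥ 8. We prove 3·3^N ≥ 25N^3 for all N ≥ 8.
Base case (N = 8): 3·3^N = 19683 and 25N^3 = 12800, so 19683 ≥ 12800.
Suppose the result is true for N = r, so 3·3^r ≥ 25r^3.
Then 3·3^(r + 1) = 3·(3·3^r) ≥ 3·(25r^3).
Also, for r ≥ 8 we have 3·(25r^3) ≥ 25(r+1)^3, since 3 ≥ (1 + 1/r)^3 for all r ≥ 8.
Combining, 3·3^(r + 1) ≥ 25(r+1)^3.
By induction, the statement is established for all N ≥ 8.
Hence the smallest such n_0 is 8.

n_0 = 8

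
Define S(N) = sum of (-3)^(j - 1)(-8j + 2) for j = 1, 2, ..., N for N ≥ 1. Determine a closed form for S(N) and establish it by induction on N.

We claim S(N) = 2(-3)^N·N for all N ≥ 1.
For the base case N = 1: S(1) = -6, and the closed form gives -6. They agree.
Suppose the result is true for N = j, so S(j) = 2(-3)^j·j.
Then S(j+1) = S(j) + ((-3)^j(-8j - 6)) = (2(-3)^j·j) + ((-3)^j(-8j - 6)).
Simplifying, S(j+1) = (-3)^(j + 1)(2j + 2) = 2(-3)^(j+1)·(j+1),
which is the closed form with N = j+1.
By the principle of mathematical induction, the result holds for all N ≥ 1.

S(N) = 2(-3)^N·N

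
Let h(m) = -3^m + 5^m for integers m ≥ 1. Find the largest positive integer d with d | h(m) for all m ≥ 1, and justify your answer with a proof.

Computing the first values: h(1) = 2 and h(2) = 16; gcd(2, 16) = 2, so d ≤ 2.
We prove 2 | -3^m + 5^m for all m ≥ 1 by induction on m.
When m = 1: h(1) = 2 = 2·(1), so 2 | h(1).
Suppose the result is true for m = i, i.e. 2 | h(i). Then
5^{i+1} − 3^{i+1} = 5·5^i − 3·3^i = 5·(5^i − 3^i) + (2)·3^i. The first term is divisible by 2 by the inductive hypothesis, and the second term (2)·3^i is divisible by 2 since 2 | 2. Hence 2 | h(i+1).
Hence, by induction on m, the claim holds for every m ≥ 1.
Therefore the largest such d is 2.

d = 2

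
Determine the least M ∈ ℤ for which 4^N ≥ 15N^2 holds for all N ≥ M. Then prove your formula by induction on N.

M = 4

At N = 3: 64 < 135, so the inequality fails and M ≥ 4. We prove 4^N ≥ 15N^2 for all N ≥ 4.
For the base case N = 4: 4^N = 256 and 15N^2 = 240, so 256 ≥ 240.
Suppose the result is true for N = i, so 4^i ≥ 15i^2.
Then 4^(i + 1) = 4·(4^i) ≥ 4·(15i^2).
Also, for i ≥ 4 we have 4·(15i^2) ≥ 15(i+1)^2, since 4 ≥ (1 + 1/i)^2 for all i ≥ 4.
Combining, 4^(i + 1) ≥ 15(i+1)^2.
Hence, by induction on N, the claim holds for every N ≥ 4.
Hence the smallest such M is 4.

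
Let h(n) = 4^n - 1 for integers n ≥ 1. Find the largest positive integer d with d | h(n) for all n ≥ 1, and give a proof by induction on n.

d = 3

Computing the first values: h(1) = 3 and h(2) = 15; gcd(3, 15) = 3, so d ≤ 3.
We prove 3 | 4^n - 1 for all n ≥ 1 by induction on n.
Base case (n = 1): h(1) = 3 = 3·(1), so 3 | h(1).
Inductive step: assume the claim holds for n = m, i.e. 3 | h(m). Then
4^{m+1} − 1^{m+1} = 4·4^m − 1·1^m = 4·(4^m − 1^m) + (3)·1^m. The first term is divisible by 3 by the inductive hypothesis, and the second term (3)·1^m is divisible by 3 since 3 | 3. Hence 3 | h(m+1).
By induction, the statement is established for all n ≥ 1.
Therefore the largest such d is 3.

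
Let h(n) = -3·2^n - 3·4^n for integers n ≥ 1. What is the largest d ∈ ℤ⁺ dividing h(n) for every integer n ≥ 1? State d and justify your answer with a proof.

d = 6

Computing the first values: h(1) = -18 and h(2) = -60; gcd(-18, -60) = 6, so d ≤ 6.
We prove 6 | -3·2^n - 3·4^n for all n ≥ 1 by induction on n.
For the base case n = 1: h(1) = -18 = 6·(-3), so 6 | h(1).
Suppose the result is true for n = p, i.e. 6 | h(p). Then
h(p+1) − 4·h(p) = (-3·2^(p+1) - 3·4^(p+1)) − 4·(-3·2^p - 3·4^p) = (-3)·2^p·(2 − 4) = (6)·2^p. Since 6 | h(p) by the inductive hypothesis, 6 | 4·h(p); and 6 | 6 since 6 = 6·1. Therefore 6 | h(p+1).
Hence, by induction on n, the claim holds for every n ≥ 1.
Therefore the largest such d is 6.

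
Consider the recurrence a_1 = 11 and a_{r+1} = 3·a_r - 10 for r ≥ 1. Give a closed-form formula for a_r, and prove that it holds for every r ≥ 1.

a_r = 2·3^r + 5

Computing the first terms: a_1 = 11, a_2 = 23, a_3 = 59. This suggests a_r = 2·3^r + 5.
Base case (r = 1): the formula gives 11 = 11 = a_1.
Inductive step: suppose the statement holds for some m ≥ 1, so a_m = 2·3^m + 5.
Then a_{m+1} = 3·a_m - 10 = 3·(2·3^m + 5) - 10 = 2·3^(m + 1) + 5,
which is the claimed formula at r = m+1.
By induction, the statement is established for all r ≥ 1.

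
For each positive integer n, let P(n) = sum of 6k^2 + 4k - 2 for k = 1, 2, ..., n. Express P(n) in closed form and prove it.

We claim P(n) = n(2n^2 + 5n + 1) for all n ≥ 1.
For the base case n = 1: P(1) = 8, and the closed form gives 8. They agree.
For the inductive step, assume it holds for an arbitrary k ≥ 1, so P(k) = k(2k^2 + 5k + 1).
Then P(k+1) = P(k) + (6k^2 + 16k + 8) = (k(2k^2 + 5k + 1)) + (6k^2 + 16k + 8).
Simplifying, P(k+1) = (k + 1)(2k^2 + 9k + 8) = (k+1)(2(k+1)^2 + 5(k+1) + 1),
which is the closed form with n = k+1.
This completes the induction.

P(n) = n(2n^2 + 5n + 1)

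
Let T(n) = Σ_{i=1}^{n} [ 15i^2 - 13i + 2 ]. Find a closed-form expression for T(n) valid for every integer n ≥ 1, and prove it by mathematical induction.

T(n) = n(5n^2 + n - 2)

We claim T(n) = n(5n^2 + n - 2) for all n ≥ 1.
Base case (n = 1): T(1) = 4, and the closed form gives 4. They agree.
Inductive step: assume the claim holds for n = i, so T(i) = i(5i^2 + i - 2).
Then T(i+1) = T(i) + (15i^2 + 17i + 4) = (i(5i^2 + i - 2)) + (15i^2 + 17i + 4).
Simplifying, T(i+1) = (i + 1)(5i^2 + 11i + 4) = (i+1)(5(i+1)^2 + (i+1) - 2),
which is the closed form with n = i+1.
By induction, the statement is established for all n ≥ 1.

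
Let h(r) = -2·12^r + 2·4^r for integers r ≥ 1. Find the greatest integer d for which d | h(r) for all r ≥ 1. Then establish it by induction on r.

Computing the first values: h(1) = -16 and h(2) = -256; gcd(-16, -256) = 16, so d ≤ 16.
We prove 16 | -2·12^r + 2·4^r for all r ≥ 1 by induction on r.
Base step (r = 1): h(1) = -16 = 16·(-1), so 16 | h(1).
Inductive step: assume the claim holds for r = m, i.e. 16 | h(m). Then
h(m+1) − 12·h(m) = (-2·12^(m+1) + 2·4^(m+1)) − 12·(-2·12^m + 2·4^m) = (2)·4^m·(4 − 12) = (-16)·4^m. Since 16 | h(m) by the inductive hypothesis, 16 | 12·h(m); and 16 | -16 since -16 = 16·-1. Therefore 16 | h(m+1).
Hence, by induction on r, the claim holds for every r ≥ 1.
Therefore the largest such d is 16.

d = 16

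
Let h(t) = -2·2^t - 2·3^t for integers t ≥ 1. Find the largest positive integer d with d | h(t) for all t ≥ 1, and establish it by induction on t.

d = 2

Computing the first values: h(1) = -10 and h(2) = -26; gcd(-10, -26) = 2, so d ≤ 2.
We prove 2 | -2·2^t - 2·3^t for all t ≥ 1 by induction on t.
Base step (t = 1): h(1) = -10 = 2·(-5), so 2 | h(1).
Inductive step: assume the claim holds for t = i, i.e. 2 | h(i). Then
h(i+1) − 3·h(i) = (-2·2^(i+1) - 2·3^(i+1)) − 3·(-2·2^i - 2·3^i) = (-2)·2^i·(2 − 3) = (2)·2^i. Since 2 | h(i) by the inductive hypothesis, 2 | 3·h(i); and 2 | 2 since 2 = 2·1. Therefore 2 | h(i+1).
This completes the induction.
Therefore the largest such d is 2.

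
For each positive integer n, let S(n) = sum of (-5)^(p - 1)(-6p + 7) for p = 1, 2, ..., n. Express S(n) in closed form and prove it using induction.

S(n) = (-5)^n(n - 1) + 1

We claim S(n) = (-5)^n(n - 1) + 1 for all n ≥ 1.
When n = 1: S(1) = 1, and the closed form gives 1. They agree.
Inductive step: assume the claim holds for n = p, so S(p) = (-5)^p(p - 1) + 1.
Then S(p+1) = S(p) + ((-5)^p(-6p + 1)) = ((-5)^p(p - 1) + 1) + ((-5)^p(-6p + 1)).
Simplifying, S(p+1) = (-5)^(p + 1)p + 1 = (-5)^(p+1)((p+1) - 1) + 1,
which is the closed form with n = p+1.
By the principle of mathematical induction, the result holds for all n ≥ 1.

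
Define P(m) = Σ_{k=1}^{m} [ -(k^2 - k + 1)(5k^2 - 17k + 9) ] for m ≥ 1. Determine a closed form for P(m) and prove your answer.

We claim P(m) = -m(m^4 - 3m^3 + m^2 - 3m + 1) for all m ≥ 1.
Base case (m = 1): P(1) = 3, and the closed form gives 3. They agree.
For the inductive step, assume it holds for an arbitrary k ≥ 1, so P(k) = k(-k^4 + 3k^3 - k^2 + 3k - 1).
Then P(k+1) = P(k) + (-(k - (k + 1)^2)(17k - 5(k + 1)^2 + 8)) = (k(-k^4 + 3k^3 - k^2 + 3k - 1)) + (-(k - (k + 1)^2)(17k - 5(k + 1)^2 + 8)).
Simplifying, P(k+1) = -(k + 1)(k^4 + k^3 - 2k^2 - 6k - 3) = -(k+1)((k+1)^4 - 3(k+1)^3 + (k+1)^2 - 3(k+1) + 1),
which is the closed form with m = k+1.
By induction, the statement is established for all m ≥ 1.

P(m) = -m(m^4 - 3m^3 + m^2 - 3m + 1)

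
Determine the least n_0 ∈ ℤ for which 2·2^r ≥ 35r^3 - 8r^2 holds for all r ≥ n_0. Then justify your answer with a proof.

At r = 16: 131072 < 141312, so the inequality fails and n_0 ≥ 17. We prove 2·2^r ≥ 35r^3 - 8r^2 for all r ≥ 17.
Base step (r = 17): 2·2^r = 262144 and 35r^3 - 8r^2 = 169643, so 262144 ≥ 169643.
Inductive step: suppose the statement holds for some j ≥ 17, so 2·2^j ≥ 35j^3 - 8j^2.
Then 2·2^(j + 1) = 2·(2·2^j) ≥ 2·(35j^3 - 8j^2).
Also, for j ≥ 17 we have 2·(35j^3 - 8j^2) ≥ 35(j+1)^3 - 8(j+1)^2, since 2·(35j^3 - 8j^2) − (35(j+1)^3 - 8(j+1)^2) = 35j^3 - 113j^2 - 89j - 27, which is nonnegative for all j ≥ 17.
Combining, 2·2^(j + 1) ≥ 35(j+1)^3 - 8(j+1)^2.
By the principle of mathematical induction, the result holds for all r ≥ 17.
Hence the smallest such n_0 is 17.

n_0 = 17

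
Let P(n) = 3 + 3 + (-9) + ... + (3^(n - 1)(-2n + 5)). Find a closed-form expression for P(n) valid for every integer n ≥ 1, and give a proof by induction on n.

P(n) = 3^n(-n + 3) - 3

We claim P(n) = 3^n(-n + 3) - 3 for all n ≥ 1.
Base step (n = 1): P(1) = 3, and the closed form gives 3. They agree.
Inductive step: suppose the statement holds for some j ≥ 1, so P(j) = 3^j(-j + 3) - 3.
Then P(j+1) = P(j) + (3^j(-2j + 3)) = (3^j(-j + 3) - 3) + (3^j(-2j + 3)).
Simplifying, P(j+1) = -3·3^j·j + 6·3^j - 3 = 3^(j+1)(-(j+1) + 3) - 3,
which is the closed form with n = j+1.
By induction, the statement is established for all n ≥ 1.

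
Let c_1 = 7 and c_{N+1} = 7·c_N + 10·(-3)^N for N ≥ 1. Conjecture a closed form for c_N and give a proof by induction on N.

Computing the first terms: c_1 = 7, c_2 = 19, c_3 = 223. This suggests c_N = -(-3)^N + 4·7^(N - 1).
Base case (N = 1): the formula gives 7 = 7 = c_1.
Inductive step: assume the claim holds for N = p, so c_p = -(-3)^p + 4·7^(p - 1).
Then c_{p+1} = 7·c_p + 10·(-3)^p = 7·(-(-3)^p + 4·7^(p - 1)) + 10·(-3)^p = -(-3)^(p + 1) + 4·7^p = -(-3)^(p+1) + 4·7^((p+1) - 1),
which is the claimed formula at N = p+1.
By induction, the statement is established for all N ≥ 1.

c_N = -(-3)^N + 4·7^(N - 1)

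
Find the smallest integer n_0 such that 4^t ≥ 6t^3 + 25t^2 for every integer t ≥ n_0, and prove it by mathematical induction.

n_0 = 6

At t = 5: 1024 < 1375, so the inequality fails and n_0 ≥ 6. We prove 4^t ≥ 6t^3 + 25t^2 for all t ≥ 6.
When t = 6: 4^t = 4096 and 6t^3 + 25t^2 = 2196, so 4096 ≥ 2196.
Inductive step: suppose the statement holds for some p ≥ 6, so 4^p ≥ 6p^3 + 25p^2.
Then 4^(p + 1) = 4·(4^p) ≥ 4·(6p^3 + 25p^2).
Also, for p ≥ 6 we have 4·(6p^3 + 25p^2) ≥ 6(p+1)^3 + 25(p+1)^2, since 4·(6p^3 + 25p^2) − (6(p+1)^3 + 25(p+1)^2) = 18p^3 + 57p^2 - 68p - 31, which is nonnegative for all p ≥ 6.
Combining, 4^(p + 1) ≥ 6(p+1)^3 + 25(p+1)^2.
By the principle of mathematical induction, the result holds for all t ≥ 6.
Hence the smallest such n_0 is 6.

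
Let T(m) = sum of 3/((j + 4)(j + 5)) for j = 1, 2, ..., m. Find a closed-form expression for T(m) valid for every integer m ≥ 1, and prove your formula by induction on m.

T(m) = 3m/(5(m + 5))

We claim T(m) = 3m/(5(m + 5)) for all m ≥ 1.
Base step (m = 1): T(1) = 1/10, and the closed form gives 1/10. They agree.
Inductive step: suppose the statement holds for some j ≥ 1, so T(j) = 3j/(5(j + 5)).
Then T(j+1) = T(j) + (3/((j + 5)(j + 6))) = (3j/(5(j + 5))) + (3/((j + 5)(j + 6))).
Simplifying, T(j+1) = 3(j + 1)/(5(j + 6)) = 3(j+1)/(5((j+1) + 5)),
which is the closed form with m = j+1.
By the principle of mathematical induction, the result holds for all m ≥ 1.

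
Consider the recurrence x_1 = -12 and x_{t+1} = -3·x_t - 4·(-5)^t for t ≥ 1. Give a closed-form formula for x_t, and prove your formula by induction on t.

x_t = -2(-3)^(t - 1) + 2(-5)^t

Computing the first terms: x_1 = -12, x_2 = 56, x_3 = -268. This suggests x_t = -2(-3)^(t - 1) + 2(-5)^t.
Base case (t = 1): the formula gives -12 = -12 = x_1.
Suppose the result is true for t = k, so x_k = -2(-3)^(k - 1) + 2(-5)^k.
Then x_{k+1} = -3·x_k - 4·(-5)^k = -3·(-2(-3)^(k - 1) + 2(-5)^k) - 4·(-5)^k = -2(-3)^k + 2(-5)^(k + 1) = -2(-3)^((k+1) - 1) + 2(-5)^(k+1),
which is the claimed formula at t = k+1.
By induction, the statement is established for all t ≥ 1.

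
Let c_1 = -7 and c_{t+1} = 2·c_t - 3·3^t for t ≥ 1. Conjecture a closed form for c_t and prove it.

Computing the first terms: c_1 = -7, c_2 = -23, c_3 = -73. This suggests c_t = 2^t - 3^(t + 1).
Base case (t = 1): the formula gives -7 = -7 = c_1.
Inductive step: assume the claim holds for t = k, so c_k = 2^k - 3^(k + 1).
Then c_{k+1} = 2·c_k - 3·3^k = 2·(2^k - 3^(k + 1)) - 3·3^k = 2^(k + 1) - 3^(k + 2) = 2^(k+1) - 3^((k+1) + 1),
which is the claimed formula at t = k+1.
By the principle of mathematical induction, the result holds for all t ≥ 1.

c_t = 2^t - 3^(t + 1)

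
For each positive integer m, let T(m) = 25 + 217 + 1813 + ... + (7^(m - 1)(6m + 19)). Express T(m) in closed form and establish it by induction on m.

We claim T(m) = 7^m(m + 3) - 3 for all m ≥ 1.
For the base case m = 1: T(1) = 25, and the closed form gives 25. They agree.
Inductive step: assume the claim holds for m = i, so T(i) = 7^i(i + 3) - 3.
Then T(i+1) = T(i) + (7^i(6i + 25)) = (7^i(i + 3) - 3) + (7^i(6i + 25)).
Simplifying, T(i+1) = 7·7^i·i + 28·7^i - 3 = 7^(i+1)((i+1) + 3) - 3,
which is the closed form with m = i+1.
Hence, by induction on m, the claim holds for every m ≥ 1.

T(m) = 7^m(m + 3) - 3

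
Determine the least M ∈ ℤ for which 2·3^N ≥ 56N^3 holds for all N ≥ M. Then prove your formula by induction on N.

M = 10

At N = 9: 39366 < 40824, so the inequality fails and M ≥ 10. We prove 2·3^N ≥ 56N^3 for all N ≥ 10.
For the base case N = 10: 2·3^N = 118098 and 56N^3 = 56000, so 118098 ≥ 56000.
Inductive step: suppose the statement holds for some p ≥ 10, so 2·3^p ≥ 56p^3.
Then 2·3^(p + 1) = 3·(2·3^p) ≥ 3·(56p^3).
Also, for p ≥ 10 we have 3·(56p^3) ≥ 56(p+1)^3, since 3 ≥ (1 + 1/p)^3 for all p ≥ 10.
Combining, 2·3^(p + 1) ≥ 56(p+1)^3.
Hence, by induction on N, the claim holds for every N ≥ 10.
Hence the smallest such M is 10.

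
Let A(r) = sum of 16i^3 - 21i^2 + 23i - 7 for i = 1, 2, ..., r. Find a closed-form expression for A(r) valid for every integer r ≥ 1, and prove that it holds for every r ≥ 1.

A(r) = r(4r^3 + r^2 + 5r + 1)

We claim A(r) = r(4r^3 + r^2 + 5r + 1) for all r ≥ 1.
Base step (r = 1): A(1) = 11, and the closed form gives 11. They agree.
For the inductive step, assume it holds for an arbitrary i ≥ 1, so A(i) = i(4i^3 + i^2 + 5i + 1).
Then A(i+1) = A(i) + (16i^3 + 27i^2 + 29i + 11) = (i(4i^3 + i^2 + 5i + 1)) + (16i^3 + 27i^2 + 29i + 11).
Simplifying, A(i+1) = (i + 1)(4i^3 + 13i^2 + 19i + 11) = (i+1)(4(i+1)^3 + (i+1)^2 + 5(i+1) + 1),
which is the closed form with r = i+1.
This completes the induction.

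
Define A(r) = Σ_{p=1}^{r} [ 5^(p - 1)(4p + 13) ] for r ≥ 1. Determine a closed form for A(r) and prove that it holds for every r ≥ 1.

We claim A(r) = 5^r(r + 3) - 3 for all r ≥ 1.
For the base case r = 1: A(1) = 17, and the closed form gives 17. They agree.
Inductive step: assume the claim holds for r = p, so A(p) = 5^p(p + 3) - 3.
Then A(p+1) = A(p) + (5^p(4p + 17)) = (5^p(p + 3) - 3) + (5^p(4p + 17)).
Simplifying, A(p+1) = 5·5^p·p + 20·5^p - 3 = 5^(p+1)((p+1) + 3) - 3,
which is the closed form with r = p+1.
By the principle of mathematical induction, the result holds for all r ≥ 1.

A(r) = 5^r(r + 3) - 3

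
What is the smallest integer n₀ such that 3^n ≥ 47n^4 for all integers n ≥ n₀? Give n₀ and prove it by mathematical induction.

n₀ = 13

At n = 12: 531441 < 974592, so the inequality fails and n₀ ≥ 13. We prove 3^n ≥ 47n^4 for all n ≥ 13.
When n = 13: 3^n = 1594323 and 47n^4 = 1342367, so 1594323 ≥ 1342367.
Suppose the result is true for n = k, so 3^k ≥ 47k^4.
Then 3^(k + 1) = 3·(3^k) ≥ 3·(47k^4).
Also, for k ≥ 13 we have 3·(47k^4) ≥ 47(k+1)^4, since 3 ≥ (1 + 1/k)^4 for all k ≥ 13.
Combining, 3^(k + 1) ≥ 47(k+1)^4.
By induction, the statement is established for all n ≥ 13.
Hence the smallest such n₀ is 13.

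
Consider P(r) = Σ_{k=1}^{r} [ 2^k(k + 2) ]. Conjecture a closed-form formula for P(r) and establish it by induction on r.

We claim P(r) = 2·2^r(r + 1) - 2 for all r ≥ 1.
When r = 1: P(1) = 6, and the closed form gives 6. They agree.
For the inductive step, assume it holds for an arbitrary k ≥ 1, so P(k) = 2·2^k(k + 1) - 2.
Then P(k+1) = P(k) + (2^(k + 1)(k + 3)) = (2·2^k(k + 1) - 2) + (2^(k + 1)(k + 3)).
Simplifying, P(k+1) = 4·2^k·k + 8·2^k - 2 = 2·2^(k+1)((k+1) + 1) - 2,
which is the closed form with r = k+1.
By the principle of mathematical induction, the result holds for all r ≥ 1.

P(r) = 2·2^r(r + 1) - 2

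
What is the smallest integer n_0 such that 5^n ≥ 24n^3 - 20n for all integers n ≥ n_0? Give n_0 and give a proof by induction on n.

At n = 4: 625 < 1456, so the inequality fails and n_0 ≥ 5. We prove 5^n ≥ 24n^3 - 20n for all n ≥ 5.
For the base case n = 5: 5^n = 3125 and 24n^3 - 20n = 2900, so 3125 ≥ 2900.
For the inductive step, assume it holds for an arbitrary i ≥ 5, so 5^i ≥ 24i^3 - 20i.
Then 5^(i + 1) = 5·(5^i) ≥ 5·(24i^3 - 20i).
Also, for i ≥ 5 we have 5·(24i^3 - 20i) ≥ 24(i+1)^3 - 20(i+1), since 5·(24i^3 - 20i) − (24(i+1)^3 - 20(i+1)) = 96i^3 - 72i^2 - 152i - 4, which is nonnegative for all i ≥ 5.
Combining, 5^(i + 1) ≥ 24(i+1)^3 - 20(i+1).
This completes the induction.
Hence the smallest such n_0 is 5.

n_0 = 5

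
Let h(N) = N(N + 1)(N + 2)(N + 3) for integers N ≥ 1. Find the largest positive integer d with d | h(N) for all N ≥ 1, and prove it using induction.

d = 24

Computing the first values: h(1) = 24 and h(2) = 120; gcd(24, 120) = 24, so d ≤ 24.
We prove 24 | N(N + 1)(N + 2)(N + 3) for all N ≥ 1 by induction on N.
When N = 1: h(1) = 24 = 24·(1), so 24 | h(1).
Inductive step: suppose the statement holds for some r ≥ 1, i.e. 24 | h(r). Then
h(r+1) − h(r) = (r+1)·(r+2)·(r+3)·(r+4) − r·(r+1)·(r+2)·(r+3) = (r+1)·(r+2)·(r+3)·[(r+4) − r] = 4·(r+1)·(r+2)·(r+3). The product of 3 consecutive integers is divisible by (3)! = 6, so h(r+1) − h(r) is divisible by 4·6 = 24. By the inductive hypothesis 24 | h(r), hence 24 | h(r+1).
Hence, by induction on N, the claim holds for every N ≥ 1.
Therefore the largest such d is 24.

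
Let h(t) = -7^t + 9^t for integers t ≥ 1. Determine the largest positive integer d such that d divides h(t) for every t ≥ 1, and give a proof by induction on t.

Computing the first values: h(1) = 2 and h(2) = 32; gcd(2, 32) = 2, so d ≤ 2.
We prove 2 | -7^t + 9^t for all t ≥ 1 by induction on t.
When t = 1: h(1) = 2 = 2·(1), so 2 | h(1).
Inductive step: assume the claim holds for t = p, i.e. 2 | h(p). Then
9^{p+1} − 7^{p+1} = 9·9^p − 7·7^p = 9·(9^p − 7^p) + (2)·7^p. The first term is divisible by 2 by the inductive hypothesis, and the second term (2)·7^p is divisible by 2 since 2 | 2. Hence 2 | h(p+1).
By the principle of mathematical induction, the result holds for all t ≥ 1.
Therefore the largest such d is 2.

d = 2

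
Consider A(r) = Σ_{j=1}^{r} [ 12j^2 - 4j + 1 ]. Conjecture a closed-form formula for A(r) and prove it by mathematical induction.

We claim A(r) = r(2r + 1)^2 for all r ≥ 1.
Base step (r = 1): A(1) = 9, and the closed form gives 9. They agree.
Inductive step: suppose the statement holds for some j ≥ 1, so A(j) = j(4j^2 + 4j + 1).
Then A(j+1) = A(j) + (12j^2 + 20j + 9) = (j(4j^2 + 4j + 1)) + (12j^2 + 20j + 9).
Simplifying, A(j+1) = (j + 1)(2j + 3)^2 = (j+1)(2(j+1) + 1)^2,
which is the closed form with r = j+1.
Hence, by induction on r, the claim holds for every r ≥ 1.

A(r) = r(2r + 1)^2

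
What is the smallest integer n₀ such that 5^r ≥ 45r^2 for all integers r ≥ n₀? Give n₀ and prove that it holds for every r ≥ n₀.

n₀ = 5

At r = 4: 625 < 720, so the inequality fails and n₀ ≥ 5. We prove 5^r ≥ 45r^2 for all r ≥ 5.
For the base case r = 5: 5^r = 3125 and 45r^2 = 1125, so 3125 ≥ 1125.
Suppose the result is true for r = i, so 5^i ≥ 45i^2.
Then 5^(i + 1) = 5·(5^i) ≥ 5·(45i^2).
Also, for i ≥ 5 we have 5·(45i^2) ≥ 45(i+1)^2, since 5 ≥ (1 + 1/i)^2 for all i ≥ 5.
Combining, 5^(i + 1) ≥ 45(i+1)^2.
By induction, the statement is established for all r ≥ 5.
Hence the smallest such n₀ is 5.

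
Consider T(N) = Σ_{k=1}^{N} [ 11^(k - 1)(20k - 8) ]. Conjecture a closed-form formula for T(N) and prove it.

T(N) = 11^N(2N - 1) + 1

We claim T(N) = 11^N(2N - 1) + 1 for all N ≥ 1.
Base step (N = 1): T(1) = 12, and the closed form gives 12. They agree.
Suppose the result is true for N = k, so T(k) = 11^k(2k - 1) + 1.
Then T(k+1) = T(k) + (11^k(20k + 12)) = (11^k(2k - 1) + 1) + (11^k(20k + 12)).
Simplifying, T(k+1) = 22·11^k·k + 11·11^k + 1 = 11^(k+1)(2(k+1) - 1) + 1,
which is the closed form with N = k+1.
This completes the induction.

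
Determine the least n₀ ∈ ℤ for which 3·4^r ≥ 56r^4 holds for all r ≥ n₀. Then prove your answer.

At r = 8: 196608 < 229376, so the inequality fails and n₀ ≥ 9. We prove 3·4^r ≥ 56r^4 for all r ≥ 9.
Base step (r = 9): 3·4^r = 786432 and 56r^4 = 367416, so 786432 ≥ 367416.
Suppose the result is true for r = i, so 3·4^i ≥ 56i^4.
Then 3·4^(i + 1) = 4·(3·4^i) ≥ 4·(56i^4).
Also, for i ≥ 9 we have 4·(56i^4) ≥ 56(i+1)^4, since 4 ≥ (1 + 1/i)^4 for all i ≥ 9.
Combining, 3·4^(i + 1) ≥ 56(i+1)^4.
Hence, by induction on r, the claim holds for every r ≥ 9.
Hence the smallest such n₀ is 9.

n₀ = 9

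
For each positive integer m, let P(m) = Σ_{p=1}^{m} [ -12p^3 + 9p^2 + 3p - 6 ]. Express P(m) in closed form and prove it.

We claim P(m) = -3m(m^3 + m^2 - m + 1) for all m ≥ 1.
For the base case m = 1: P(1) = -6, and the closed form gives -6. They agree.
For the inductive step, assume it holds for an arbitrary p ≥ 1, so P(p) = 3p(-p^3 - p^2 + p - 1).
Then P(p+1) = P(p) + (-12p^3 - 27p^2 - 15p - 6) = (3p(-p^3 - p^2 + p - 1)) + (-12p^3 - 27p^2 - 15p - 6).
Simplifying, P(p+1) = -3(p + 1)(p^3 + 4p^2 + 4p + 2) = -3(p+1)((p+1)^3 + (p+1)^2 - (p+1) + 1),
which is the closed form with m = p+1.
By the principle of mathematical induction, the result holds for all m ≥ 1.

P(m) = -3m(m^3 + m^2 - m + 1)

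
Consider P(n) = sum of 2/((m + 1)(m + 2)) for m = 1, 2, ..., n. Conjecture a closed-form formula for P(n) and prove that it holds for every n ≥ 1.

P(n) = n/(n + 2)

We claim P(n) = n/(n + 2) for all n ≥ 1.
Base step (n = 1): P(1) = 1/3, and the closed form gives 1/3. They agree.
Suppose the result is true for n = m, so P(m) = m/(m + 2).
Then P(m+1) = P(m) + (2/((m + 2)(m + 3))) = (m/(m + 2)) + (2/((m + 2)(m + 3))).
Simplifying, P(m+1) = (m + 1)/(m + 3) = (m+1)/((m+1) + 2),
which is the closed form with n = m+1.
This completes the induction.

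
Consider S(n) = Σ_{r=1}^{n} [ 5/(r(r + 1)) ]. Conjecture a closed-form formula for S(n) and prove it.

We claim S(n) = 5n/(n + 1) for all n ≥ 1.
When n = 1: S(1) = 5/2, and the closed form gives 5/2. They agree.
Inductive step: suppose the statement holds for some r ≥ 1, so S(r) = 5r/(r + 1).
Then S(r+1) = S(r) + (5/((r + 1)(r + 2))) = (5r/(r + 1)) + (5/((r + 1)(r + 2))).
Simplifying, S(r+1) = 5(r + 1)/(r + 2) = 5(r+1)/((r+1) + 1),
which is the closed form with n = r+1.
Hence, by induction on n, the claim holds for every n ≥ 1.

S(n) = 5n/(n + 1)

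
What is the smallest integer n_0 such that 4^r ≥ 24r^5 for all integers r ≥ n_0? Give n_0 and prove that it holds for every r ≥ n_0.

At r = 10: 1048576 < 2400000, so the inequality fails and n_0 ≥ 11. We prove 4^r ≥ 24r^5 for all r ≥ 11.
When r = 11: 4^r = 4194304 and 24r^5 = 3865224, so 4194304 ≥ 3865224.
Suppose the result is true for r = j, so 4^j ≥ 24j^5.
Then 4^(j + 1) = 4·(4^j) ≥ 4·(24j^5).
Also, for j ≥ 11 we have 4·(24j^5) ≥ 24(j+1)^5, since 4 ≥ (1 + 1/j)^5 for all j ≥ 11.
Combining, 4^(j + 1) ≥ 24(j+1)^5.
By induction, the statement is established for all r ≥ 11.
Hence the smallest such n_0 is 11.

n_0 = 11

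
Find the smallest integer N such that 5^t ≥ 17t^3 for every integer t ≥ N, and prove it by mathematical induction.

At t = 4: 625 < 1088, so the inequality fails and N ≥ 5. We prove 5^t ≥ 17t^3 for all t ≥ 5.
Base step (t = 5): 5^t = 3125 and 17t^3 = 2125, so 3125 ≥ 2125.
For the inductive step, assume it holds for an arbitrary k ≥ 5, so 5^k ≥ 17k^3.
Then 5^(k + 1) = 5·(5^k) ≥ 5·(17k^3).
Also, for k ≥ 5 we have 5·(17k^3) ≥ 17(k+1)^3, since 5 ≥ (1 + 1/k)^3 for all k ≥ 5.
Combining, 5^(k + 1) ≥ 17(k+1)^3.
Hence, by induction on t, the claim holds for every t ≥ 5.
Hence the smallest such N is 5.

N = 5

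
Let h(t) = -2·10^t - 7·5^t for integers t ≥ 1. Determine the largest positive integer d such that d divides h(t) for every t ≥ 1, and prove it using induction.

Computing the first values: h(1) = -55 and h(2) = -375; gcd(-55, -375) = 5, so d ≤ 5.
We prove 5 | -2·10^t - 7·5^t for all t ≥ 1 by induction on t.
Base step (t = 1): h(1) = -55 = 5·(-11), so 5 | h(1).
Suppose the result is true for t = p, i.e. 5 | h(p). Then
h(p+1) − 10·h(p) = (-2·10^(p+1) - 7·5^(p+1)) − 10·(-2·10^p - 7·5^p) = (-7)·5^p·(5 − 10) = (35)·5^p. Since 5 | h(p) by the inductive hypothesis, 5 | 10·h(p); and 5 | 35 since 35 = 5·7. Therefore 5 | h(p+1).
Hence, by induction on t, the claim holds for every t ≥ 1.
Therefore the largest such d is 5.

d = 5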